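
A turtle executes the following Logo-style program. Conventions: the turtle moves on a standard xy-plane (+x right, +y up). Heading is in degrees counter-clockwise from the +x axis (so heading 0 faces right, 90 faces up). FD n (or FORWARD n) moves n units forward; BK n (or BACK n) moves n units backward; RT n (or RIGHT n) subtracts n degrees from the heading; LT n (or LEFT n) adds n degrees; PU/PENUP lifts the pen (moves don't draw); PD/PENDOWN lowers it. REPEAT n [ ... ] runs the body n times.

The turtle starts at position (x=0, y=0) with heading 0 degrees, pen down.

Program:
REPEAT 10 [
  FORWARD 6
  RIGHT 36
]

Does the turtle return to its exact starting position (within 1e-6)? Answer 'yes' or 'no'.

Answer: yes

Derivation:
Executing turtle program step by step:
Start: pos=(0,0), heading=0, pen down
REPEAT 10 [
  -- iteration 1/10 --
  FD 6: (0,0) -> (6,0) [heading=0, draw]
  RT 36: heading 0 -> 324
  -- iteration 2/10 --
  FD 6: (6,0) -> (10.854,-3.527) [heading=324, draw]
  RT 36: heading 324 -> 288
  -- iteration 3/10 --
  FD 6: (10.854,-3.527) -> (12.708,-9.233) [heading=288, draw]
  RT 36: heading 288 -> 252
  -- iteration 4/10 --
  FD 6: (12.708,-9.233) -> (10.854,-14.939) [heading=252, draw]
  RT 36: heading 252 -> 216
  -- iteration 5/10 --
  FD 6: (10.854,-14.939) -> (6,-18.466) [heading=216, draw]
  RT 36: heading 216 -> 180
  -- iteration 6/10 --
  FD 6: (6,-18.466) -> (0,-18.466) [heading=180, draw]
  RT 36: heading 180 -> 144
  -- iteration 7/10 --
  FD 6: (0,-18.466) -> (-4.854,-14.939) [heading=144, draw]
  RT 36: heading 144 -> 108
  -- iteration 8/10 --
  FD 6: (-4.854,-14.939) -> (-6.708,-9.233) [heading=108, draw]
  RT 36: heading 108 -> 72
  -- iteration 9/10 --
  FD 6: (-6.708,-9.233) -> (-4.854,-3.527) [heading=72, draw]
  RT 36: heading 72 -> 36
  -- iteration 10/10 --
  FD 6: (-4.854,-3.527) -> (0,0) [heading=36, draw]
  RT 36: heading 36 -> 0
]
Final: pos=(0,0), heading=0, 10 segment(s) drawn

Start position: (0, 0)
Final position: (0, 0)
Distance = 0; < 1e-6 -> CLOSED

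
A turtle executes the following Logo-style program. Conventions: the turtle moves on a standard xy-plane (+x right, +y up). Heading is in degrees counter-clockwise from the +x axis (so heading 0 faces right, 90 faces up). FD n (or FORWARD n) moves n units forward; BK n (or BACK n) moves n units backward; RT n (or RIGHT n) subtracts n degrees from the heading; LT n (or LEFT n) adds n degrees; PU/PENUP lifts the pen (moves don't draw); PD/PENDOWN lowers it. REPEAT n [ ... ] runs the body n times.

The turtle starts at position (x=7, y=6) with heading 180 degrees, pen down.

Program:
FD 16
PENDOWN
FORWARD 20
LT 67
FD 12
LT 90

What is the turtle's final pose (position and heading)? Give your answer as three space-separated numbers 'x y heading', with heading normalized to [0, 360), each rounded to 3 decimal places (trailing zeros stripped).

Executing turtle program step by step:
Start: pos=(7,6), heading=180, pen down
FD 16: (7,6) -> (-9,6) [heading=180, draw]
PD: pen down
FD 20: (-9,6) -> (-29,6) [heading=180, draw]
LT 67: heading 180 -> 247
FD 12: (-29,6) -> (-33.689,-5.046) [heading=247, draw]
LT 90: heading 247 -> 337
Final: pos=(-33.689,-5.046), heading=337, 3 segment(s) drawn

Answer: -33.689 -5.046 337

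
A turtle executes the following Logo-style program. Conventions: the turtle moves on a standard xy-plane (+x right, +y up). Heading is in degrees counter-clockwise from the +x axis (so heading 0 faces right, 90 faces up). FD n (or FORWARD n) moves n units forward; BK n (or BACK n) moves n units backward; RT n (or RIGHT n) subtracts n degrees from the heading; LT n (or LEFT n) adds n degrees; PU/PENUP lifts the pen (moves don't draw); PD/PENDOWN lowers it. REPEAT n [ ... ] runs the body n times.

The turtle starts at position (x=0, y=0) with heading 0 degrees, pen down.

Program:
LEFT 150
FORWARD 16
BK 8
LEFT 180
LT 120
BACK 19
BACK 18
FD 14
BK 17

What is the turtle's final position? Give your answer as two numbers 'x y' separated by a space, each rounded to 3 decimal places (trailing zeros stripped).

Answer: -6.928 -36

Derivation:
Executing turtle program step by step:
Start: pos=(0,0), heading=0, pen down
LT 150: heading 0 -> 150
FD 16: (0,0) -> (-13.856,8) [heading=150, draw]
BK 8: (-13.856,8) -> (-6.928,4) [heading=150, draw]
LT 180: heading 150 -> 330
LT 120: heading 330 -> 90
BK 19: (-6.928,4) -> (-6.928,-15) [heading=90, draw]
BK 18: (-6.928,-15) -> (-6.928,-33) [heading=90, draw]
FD 14: (-6.928,-33) -> (-6.928,-19) [heading=90, draw]
BK 17: (-6.928,-19) -> (-6.928,-36) [heading=90, draw]
Final: pos=(-6.928,-36), heading=90, 6 segment(s) drawn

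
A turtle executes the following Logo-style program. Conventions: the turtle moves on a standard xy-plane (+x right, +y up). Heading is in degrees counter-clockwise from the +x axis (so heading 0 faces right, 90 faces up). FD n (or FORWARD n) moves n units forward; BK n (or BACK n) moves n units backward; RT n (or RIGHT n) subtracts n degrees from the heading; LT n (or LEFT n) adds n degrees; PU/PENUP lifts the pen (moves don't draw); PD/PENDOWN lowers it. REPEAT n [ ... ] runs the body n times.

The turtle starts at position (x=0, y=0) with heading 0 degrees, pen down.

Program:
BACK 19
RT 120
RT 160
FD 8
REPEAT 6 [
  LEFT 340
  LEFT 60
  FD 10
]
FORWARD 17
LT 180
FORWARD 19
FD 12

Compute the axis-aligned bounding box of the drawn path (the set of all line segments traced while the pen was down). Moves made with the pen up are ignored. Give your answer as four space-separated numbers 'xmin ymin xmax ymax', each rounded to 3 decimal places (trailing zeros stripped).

Answer: -47.732 -19.325 0 19.959

Derivation:
Executing turtle program step by step:
Start: pos=(0,0), heading=0, pen down
BK 19: (0,0) -> (-19,0) [heading=0, draw]
RT 120: heading 0 -> 240
RT 160: heading 240 -> 80
FD 8: (-19,0) -> (-17.611,7.878) [heading=80, draw]
REPEAT 6 [
  -- iteration 1/6 --
  LT 340: heading 80 -> 60
  LT 60: heading 60 -> 120
  FD 10: (-17.611,7.878) -> (-22.611,16.539) [heading=120, draw]
  -- iteration 2/6 --
  LT 340: heading 120 -> 100
  LT 60: heading 100 -> 160
  FD 10: (-22.611,16.539) -> (-32.008,19.959) [heading=160, draw]
  -- iteration 3/6 --
  LT 340: heading 160 -> 140
  LT 60: heading 140 -> 200
  FD 10: (-32.008,19.959) -> (-41.405,16.539) [heading=200, draw]
  -- iteration 4/6 --
  LT 340: heading 200 -> 180
  LT 60: heading 180 -> 240
  FD 10: (-41.405,16.539) -> (-46.405,7.878) [heading=240, draw]
  -- iteration 5/6 --
  LT 340: heading 240 -> 220
  LT 60: heading 220 -> 280
  FD 10: (-46.405,7.878) -> (-44.668,-1.97) [heading=280, draw]
  -- iteration 6/6 --
  LT 340: heading 280 -> 260
  LT 60: heading 260 -> 320
  FD 10: (-44.668,-1.97) -> (-37.008,-8.397) [heading=320, draw]
]
FD 17: (-37.008,-8.397) -> (-23.985,-19.325) [heading=320, draw]
LT 180: heading 320 -> 140
FD 19: (-23.985,-19.325) -> (-38.54,-7.112) [heading=140, draw]
FD 12: (-38.54,-7.112) -> (-47.732,0.602) [heading=140, draw]
Final: pos=(-47.732,0.602), heading=140, 11 segment(s) drawn

Segment endpoints: x in {-47.732, -46.405, -44.668, -41.405, -38.54, -37.008, -32.008, -23.985, -22.611, -19, -17.611, 0}, y in {-19.325, -8.397, -7.112, -1.97, 0, 0.602, 7.878, 7.878, 16.539, 16.539, 19.959}
xmin=-47.732, ymin=-19.325, xmax=0, ymax=19.959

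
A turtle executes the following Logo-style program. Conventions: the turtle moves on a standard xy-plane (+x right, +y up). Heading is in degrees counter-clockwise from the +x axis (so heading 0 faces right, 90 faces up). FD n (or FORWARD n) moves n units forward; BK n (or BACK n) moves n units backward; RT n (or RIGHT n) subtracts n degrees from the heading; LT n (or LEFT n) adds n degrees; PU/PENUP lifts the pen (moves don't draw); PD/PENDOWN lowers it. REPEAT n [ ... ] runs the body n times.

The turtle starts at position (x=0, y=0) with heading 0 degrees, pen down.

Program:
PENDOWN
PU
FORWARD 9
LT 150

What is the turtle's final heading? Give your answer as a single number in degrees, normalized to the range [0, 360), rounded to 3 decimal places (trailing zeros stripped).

Executing turtle program step by step:
Start: pos=(0,0), heading=0, pen down
PD: pen down
PU: pen up
FD 9: (0,0) -> (9,0) [heading=0, move]
LT 150: heading 0 -> 150
Final: pos=(9,0), heading=150, 0 segment(s) drawn

Answer: 150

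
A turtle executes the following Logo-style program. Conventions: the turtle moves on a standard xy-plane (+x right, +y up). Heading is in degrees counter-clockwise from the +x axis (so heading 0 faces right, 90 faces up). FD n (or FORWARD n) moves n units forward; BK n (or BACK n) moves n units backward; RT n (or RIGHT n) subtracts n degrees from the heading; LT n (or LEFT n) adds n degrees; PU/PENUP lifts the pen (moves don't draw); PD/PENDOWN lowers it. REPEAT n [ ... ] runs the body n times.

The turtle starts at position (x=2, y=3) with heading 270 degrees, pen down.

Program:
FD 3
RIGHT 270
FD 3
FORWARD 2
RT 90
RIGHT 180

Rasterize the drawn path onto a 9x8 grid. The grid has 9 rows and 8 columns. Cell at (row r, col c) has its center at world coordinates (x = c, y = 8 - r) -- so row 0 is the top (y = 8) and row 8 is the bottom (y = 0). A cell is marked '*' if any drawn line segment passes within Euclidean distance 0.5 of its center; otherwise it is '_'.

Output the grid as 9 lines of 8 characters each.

Segment 0: (2,3) -> (2,0)
Segment 1: (2,0) -> (5,0)
Segment 2: (5,0) -> (7,0)

Answer: ________
________
________
________
________
__*_____
__*_____
__*_____
__******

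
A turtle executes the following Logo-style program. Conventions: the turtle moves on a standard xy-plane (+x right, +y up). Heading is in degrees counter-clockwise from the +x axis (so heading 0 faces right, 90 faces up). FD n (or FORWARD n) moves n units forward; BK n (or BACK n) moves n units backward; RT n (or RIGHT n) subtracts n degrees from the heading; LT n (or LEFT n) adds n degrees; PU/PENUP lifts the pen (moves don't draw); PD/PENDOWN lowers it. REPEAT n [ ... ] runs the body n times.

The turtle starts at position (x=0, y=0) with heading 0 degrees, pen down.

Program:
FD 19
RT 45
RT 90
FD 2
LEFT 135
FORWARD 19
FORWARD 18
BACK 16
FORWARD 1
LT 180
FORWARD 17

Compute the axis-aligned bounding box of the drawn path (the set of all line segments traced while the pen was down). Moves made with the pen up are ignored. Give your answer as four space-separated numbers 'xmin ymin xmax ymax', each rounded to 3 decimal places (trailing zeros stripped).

Answer: 0 -1.414 54.586 0

Derivation:
Executing turtle program step by step:
Start: pos=(0,0), heading=0, pen down
FD 19: (0,0) -> (19,0) [heading=0, draw]
RT 45: heading 0 -> 315
RT 90: heading 315 -> 225
FD 2: (19,0) -> (17.586,-1.414) [heading=225, draw]
LT 135: heading 225 -> 0
FD 19: (17.586,-1.414) -> (36.586,-1.414) [heading=0, draw]
FD 18: (36.586,-1.414) -> (54.586,-1.414) [heading=0, draw]
BK 16: (54.586,-1.414) -> (38.586,-1.414) [heading=0, draw]
FD 1: (38.586,-1.414) -> (39.586,-1.414) [heading=0, draw]
LT 180: heading 0 -> 180
FD 17: (39.586,-1.414) -> (22.586,-1.414) [heading=180, draw]
Final: pos=(22.586,-1.414), heading=180, 7 segment(s) drawn

Segment endpoints: x in {0, 17.586, 19, 22.586, 36.586, 38.586, 39.586, 54.586}, y in {-1.414, -1.414, 0}
xmin=0, ymin=-1.414, xmax=54.586, ymax=0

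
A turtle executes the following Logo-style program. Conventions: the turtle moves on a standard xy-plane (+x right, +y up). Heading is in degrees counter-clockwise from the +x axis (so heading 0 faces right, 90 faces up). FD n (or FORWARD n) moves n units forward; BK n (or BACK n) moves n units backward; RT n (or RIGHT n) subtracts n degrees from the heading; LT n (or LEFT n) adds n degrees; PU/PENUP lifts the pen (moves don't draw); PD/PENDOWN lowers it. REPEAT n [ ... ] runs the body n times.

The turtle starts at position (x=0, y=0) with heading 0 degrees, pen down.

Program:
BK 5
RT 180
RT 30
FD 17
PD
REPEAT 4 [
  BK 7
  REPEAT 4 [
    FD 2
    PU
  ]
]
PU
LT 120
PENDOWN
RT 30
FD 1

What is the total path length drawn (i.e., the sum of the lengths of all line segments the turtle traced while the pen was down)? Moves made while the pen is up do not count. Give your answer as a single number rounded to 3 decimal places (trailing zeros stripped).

Executing turtle program step by step:
Start: pos=(0,0), heading=0, pen down
BK 5: (0,0) -> (-5,0) [heading=0, draw]
RT 180: heading 0 -> 180
RT 30: heading 180 -> 150
FD 17: (-5,0) -> (-19.722,8.5) [heading=150, draw]
PD: pen down
REPEAT 4 [
  -- iteration 1/4 --
  BK 7: (-19.722,8.5) -> (-13.66,5) [heading=150, draw]
  REPEAT 4 [
    -- iteration 1/4 --
    FD 2: (-13.66,5) -> (-15.392,6) [heading=150, draw]
    PU: pen up
    -- iteration 2/4 --
    FD 2: (-15.392,6) -> (-17.124,7) [heading=150, move]
    PU: pen up
    -- iteration 3/4 --
    FD 2: (-17.124,7) -> (-18.856,8) [heading=150, move]
    PU: pen up
    -- iteration 4/4 --
    FD 2: (-18.856,8) -> (-20.588,9) [heading=150, move]
    PU: pen up
  ]
  -- iteration 2/4 --
  BK 7: (-20.588,9) -> (-14.526,5.5) [heading=150, move]
  REPEAT 4 [
    -- iteration 1/4 --
    FD 2: (-14.526,5.5) -> (-16.258,6.5) [heading=150, move]
    PU: pen up
    -- iteration 2/4 --
    FD 2: (-16.258,6.5) -> (-17.99,7.5) [heading=150, move]
    PU: pen up
    -- iteration 3/4 --
    FD 2: (-17.99,7.5) -> (-19.722,8.5) [heading=150, move]
    PU: pen up
    -- iteration 4/4 --
    FD 2: (-19.722,8.5) -> (-21.454,9.5) [heading=150, move]
    PU: pen up
  ]
  -- iteration 3/4 --
  BK 7: (-21.454,9.5) -> (-15.392,6) [heading=150, move]
  REPEAT 4 [
    -- iteration 1/4 --
    FD 2: (-15.392,6) -> (-17.124,7) [heading=150, move]
    PU: pen up
    -- iteration 2/4 --
    FD 2: (-17.124,7) -> (-18.856,8) [heading=150, move]
    PU: pen up
    -- iteration 3/4 --
    FD 2: (-18.856,8) -> (-20.588,9) [heading=150, move]
    PU: pen up
    -- iteration 4/4 --
    FD 2: (-20.588,9) -> (-22.321,10) [heading=150, move]
    PU: pen up
  ]
  -- iteration 4/4 --
  BK 7: (-22.321,10) -> (-16.258,6.5) [heading=150, move]
  REPEAT 4 [
    -- iteration 1/4 --
    FD 2: (-16.258,6.5) -> (-17.99,7.5) [heading=150, move]
    PU: pen up
    -- iteration 2/4 --
    FD 2: (-17.99,7.5) -> (-19.722,8.5) [heading=150, move]
    PU: pen up
    -- iteration 3/4 --
    FD 2: (-19.722,8.5) -> (-21.454,9.5) [heading=150, move]
    PU: pen up
    -- iteration 4/4 --
    FD 2: (-21.454,9.5) -> (-23.187,10.5) [heading=150, move]
    PU: pen up
  ]
]
PU: pen up
LT 120: heading 150 -> 270
PD: pen down
RT 30: heading 270 -> 240
FD 1: (-23.187,10.5) -> (-23.687,9.634) [heading=240, draw]
Final: pos=(-23.687,9.634), heading=240, 5 segment(s) drawn

Segment lengths:
  seg 1: (0,0) -> (-5,0), length = 5
  seg 2: (-5,0) -> (-19.722,8.5), length = 17
  seg 3: (-19.722,8.5) -> (-13.66,5), length = 7
  seg 4: (-13.66,5) -> (-15.392,6), length = 2
  seg 5: (-23.187,10.5) -> (-23.687,9.634), length = 1
Total = 32

Answer: 32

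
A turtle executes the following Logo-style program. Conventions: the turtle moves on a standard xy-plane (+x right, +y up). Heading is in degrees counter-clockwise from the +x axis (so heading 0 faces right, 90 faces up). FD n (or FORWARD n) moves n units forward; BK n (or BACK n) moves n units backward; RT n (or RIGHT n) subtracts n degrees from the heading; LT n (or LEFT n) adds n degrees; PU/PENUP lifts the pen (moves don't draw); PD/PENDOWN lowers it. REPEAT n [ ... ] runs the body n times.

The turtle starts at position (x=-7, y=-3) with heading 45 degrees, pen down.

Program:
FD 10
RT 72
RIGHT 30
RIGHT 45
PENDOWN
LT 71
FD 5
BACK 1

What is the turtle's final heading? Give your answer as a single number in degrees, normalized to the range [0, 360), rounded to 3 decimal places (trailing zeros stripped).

Executing turtle program step by step:
Start: pos=(-7,-3), heading=45, pen down
FD 10: (-7,-3) -> (0.071,4.071) [heading=45, draw]
RT 72: heading 45 -> 333
RT 30: heading 333 -> 303
RT 45: heading 303 -> 258
PD: pen down
LT 71: heading 258 -> 329
FD 5: (0.071,4.071) -> (4.357,1.496) [heading=329, draw]
BK 1: (4.357,1.496) -> (3.5,2.011) [heading=329, draw]
Final: pos=(3.5,2.011), heading=329, 3 segment(s) drawn

Answer: 329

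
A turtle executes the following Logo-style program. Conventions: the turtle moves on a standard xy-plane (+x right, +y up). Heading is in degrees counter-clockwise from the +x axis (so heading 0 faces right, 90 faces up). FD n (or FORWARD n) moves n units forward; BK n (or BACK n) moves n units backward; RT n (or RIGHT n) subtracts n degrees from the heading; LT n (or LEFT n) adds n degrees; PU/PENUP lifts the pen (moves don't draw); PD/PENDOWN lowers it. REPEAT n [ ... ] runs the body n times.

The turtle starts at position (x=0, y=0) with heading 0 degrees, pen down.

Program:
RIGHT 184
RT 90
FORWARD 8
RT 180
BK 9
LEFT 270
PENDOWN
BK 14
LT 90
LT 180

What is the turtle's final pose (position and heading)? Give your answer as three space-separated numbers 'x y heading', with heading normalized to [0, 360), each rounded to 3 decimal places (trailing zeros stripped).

Answer: 15.152 15.982 86

Derivation:
Executing turtle program step by step:
Start: pos=(0,0), heading=0, pen down
RT 184: heading 0 -> 176
RT 90: heading 176 -> 86
FD 8: (0,0) -> (0.558,7.981) [heading=86, draw]
RT 180: heading 86 -> 266
BK 9: (0.558,7.981) -> (1.186,16.959) [heading=266, draw]
LT 270: heading 266 -> 176
PD: pen down
BK 14: (1.186,16.959) -> (15.152,15.982) [heading=176, draw]
LT 90: heading 176 -> 266
LT 180: heading 266 -> 86
Final: pos=(15.152,15.982), heading=86, 3 segment(s) drawn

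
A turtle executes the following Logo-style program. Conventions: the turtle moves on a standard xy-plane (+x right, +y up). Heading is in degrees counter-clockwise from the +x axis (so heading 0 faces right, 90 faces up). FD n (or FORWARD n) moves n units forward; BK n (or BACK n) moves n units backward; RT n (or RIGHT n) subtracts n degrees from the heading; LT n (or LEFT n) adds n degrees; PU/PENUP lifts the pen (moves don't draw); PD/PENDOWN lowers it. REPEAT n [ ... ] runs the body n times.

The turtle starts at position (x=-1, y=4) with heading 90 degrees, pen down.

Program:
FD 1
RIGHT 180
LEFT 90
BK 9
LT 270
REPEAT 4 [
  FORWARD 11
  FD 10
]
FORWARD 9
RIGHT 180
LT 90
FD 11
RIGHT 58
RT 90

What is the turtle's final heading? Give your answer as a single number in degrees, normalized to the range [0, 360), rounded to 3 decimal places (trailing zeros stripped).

Executing turtle program step by step:
Start: pos=(-1,4), heading=90, pen down
FD 1: (-1,4) -> (-1,5) [heading=90, draw]
RT 180: heading 90 -> 270
LT 90: heading 270 -> 0
BK 9: (-1,5) -> (-10,5) [heading=0, draw]
LT 270: heading 0 -> 270
REPEAT 4 [
  -- iteration 1/4 --
  FD 11: (-10,5) -> (-10,-6) [heading=270, draw]
  FD 10: (-10,-6) -> (-10,-16) [heading=270, draw]
  -- iteration 2/4 --
  FD 11: (-10,-16) -> (-10,-27) [heading=270, draw]
  FD 10: (-10,-27) -> (-10,-37) [heading=270, draw]
  -- iteration 3/4 --
  FD 11: (-10,-37) -> (-10,-48) [heading=270, draw]
  FD 10: (-10,-48) -> (-10,-58) [heading=270, draw]
  -- iteration 4/4 --
  FD 11: (-10,-58) -> (-10,-69) [heading=270, draw]
  FD 10: (-10,-69) -> (-10,-79) [heading=270, draw]
]
FD 9: (-10,-79) -> (-10,-88) [heading=270, draw]
RT 180: heading 270 -> 90
LT 90: heading 90 -> 180
FD 11: (-10,-88) -> (-21,-88) [heading=180, draw]
RT 58: heading 180 -> 122
RT 90: heading 122 -> 32
Final: pos=(-21,-88), heading=32, 12 segment(s) drawn

Answer: 32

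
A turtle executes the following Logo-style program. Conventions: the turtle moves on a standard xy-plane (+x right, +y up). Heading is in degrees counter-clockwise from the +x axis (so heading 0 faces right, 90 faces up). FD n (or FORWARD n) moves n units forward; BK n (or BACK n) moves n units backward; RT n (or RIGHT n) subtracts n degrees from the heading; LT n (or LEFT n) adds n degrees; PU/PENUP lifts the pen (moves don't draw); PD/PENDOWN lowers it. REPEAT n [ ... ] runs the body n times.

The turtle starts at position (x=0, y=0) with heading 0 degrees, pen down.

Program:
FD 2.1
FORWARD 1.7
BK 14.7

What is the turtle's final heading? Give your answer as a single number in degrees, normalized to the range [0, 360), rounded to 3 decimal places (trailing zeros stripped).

Executing turtle program step by step:
Start: pos=(0,0), heading=0, pen down
FD 2.1: (0,0) -> (2.1,0) [heading=0, draw]
FD 1.7: (2.1,0) -> (3.8,0) [heading=0, draw]
BK 14.7: (3.8,0) -> (-10.9,0) [heading=0, draw]
Final: pos=(-10.9,0), heading=0, 3 segment(s) drawn

Answer: 0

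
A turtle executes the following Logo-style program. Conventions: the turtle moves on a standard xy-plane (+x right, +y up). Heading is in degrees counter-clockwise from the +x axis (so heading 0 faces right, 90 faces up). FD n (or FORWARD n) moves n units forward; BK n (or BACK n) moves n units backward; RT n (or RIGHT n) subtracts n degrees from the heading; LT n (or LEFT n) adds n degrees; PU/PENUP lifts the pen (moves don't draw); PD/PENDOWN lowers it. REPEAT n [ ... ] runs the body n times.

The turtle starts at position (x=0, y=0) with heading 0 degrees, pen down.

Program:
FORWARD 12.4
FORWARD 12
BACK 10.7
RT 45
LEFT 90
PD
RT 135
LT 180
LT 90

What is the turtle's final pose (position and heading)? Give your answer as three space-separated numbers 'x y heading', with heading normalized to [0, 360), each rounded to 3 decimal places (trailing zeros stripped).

Answer: 13.7 0 180

Derivation:
Executing turtle program step by step:
Start: pos=(0,0), heading=0, pen down
FD 12.4: (0,0) -> (12.4,0) [heading=0, draw]
FD 12: (12.4,0) -> (24.4,0) [heading=0, draw]
BK 10.7: (24.4,0) -> (13.7,0) [heading=0, draw]
RT 45: heading 0 -> 315
LT 90: heading 315 -> 45
PD: pen down
RT 135: heading 45 -> 270
LT 180: heading 270 -> 90
LT 90: heading 90 -> 180
Final: pos=(13.7,0), heading=180, 3 segment(s) drawn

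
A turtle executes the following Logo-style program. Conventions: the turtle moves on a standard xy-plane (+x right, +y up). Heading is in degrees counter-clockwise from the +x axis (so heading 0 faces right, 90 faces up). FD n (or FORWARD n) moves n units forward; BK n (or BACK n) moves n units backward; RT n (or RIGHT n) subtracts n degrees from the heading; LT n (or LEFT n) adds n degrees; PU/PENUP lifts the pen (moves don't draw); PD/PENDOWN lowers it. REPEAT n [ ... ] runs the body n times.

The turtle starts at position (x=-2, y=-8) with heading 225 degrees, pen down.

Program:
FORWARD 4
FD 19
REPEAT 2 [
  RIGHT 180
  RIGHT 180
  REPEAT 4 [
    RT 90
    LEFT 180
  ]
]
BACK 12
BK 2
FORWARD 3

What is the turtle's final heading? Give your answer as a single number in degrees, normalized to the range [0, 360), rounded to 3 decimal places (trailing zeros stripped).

Executing turtle program step by step:
Start: pos=(-2,-8), heading=225, pen down
FD 4: (-2,-8) -> (-4.828,-10.828) [heading=225, draw]
FD 19: (-4.828,-10.828) -> (-18.263,-24.263) [heading=225, draw]
REPEAT 2 [
  -- iteration 1/2 --
  RT 180: heading 225 -> 45
  RT 180: heading 45 -> 225
  REPEAT 4 [
    -- iteration 1/4 --
    RT 90: heading 225 -> 135
    LT 180: heading 135 -> 315
    -- iteration 2/4 --
    RT 90: heading 315 -> 225
    LT 180: heading 225 -> 45
    -- iteration 3/4 --
    RT 90: heading 45 -> 315
    LT 180: heading 315 -> 135
    -- iteration 4/4 --
    RT 90: heading 135 -> 45
    LT 180: heading 45 -> 225
  ]
  -- iteration 2/2 --
  RT 180: heading 225 -> 45
  RT 180: heading 45 -> 225
  REPEAT 4 [
    -- iteration 1/4 --
    RT 90: heading 225 -> 135
    LT 180: heading 135 -> 315
    -- iteration 2/4 --
    RT 90: heading 315 -> 225
    LT 180: heading 225 -> 45
    -- iteration 3/4 --
    RT 90: heading 45 -> 315
    LT 180: heading 315 -> 135
    -- iteration 4/4 --
    RT 90: heading 135 -> 45
    LT 180: heading 45 -> 225
  ]
]
BK 12: (-18.263,-24.263) -> (-9.778,-15.778) [heading=225, draw]
BK 2: (-9.778,-15.778) -> (-8.364,-14.364) [heading=225, draw]
FD 3: (-8.364,-14.364) -> (-10.485,-16.485) [heading=225, draw]
Final: pos=(-10.485,-16.485), heading=225, 5 segment(s) drawn

Answer: 225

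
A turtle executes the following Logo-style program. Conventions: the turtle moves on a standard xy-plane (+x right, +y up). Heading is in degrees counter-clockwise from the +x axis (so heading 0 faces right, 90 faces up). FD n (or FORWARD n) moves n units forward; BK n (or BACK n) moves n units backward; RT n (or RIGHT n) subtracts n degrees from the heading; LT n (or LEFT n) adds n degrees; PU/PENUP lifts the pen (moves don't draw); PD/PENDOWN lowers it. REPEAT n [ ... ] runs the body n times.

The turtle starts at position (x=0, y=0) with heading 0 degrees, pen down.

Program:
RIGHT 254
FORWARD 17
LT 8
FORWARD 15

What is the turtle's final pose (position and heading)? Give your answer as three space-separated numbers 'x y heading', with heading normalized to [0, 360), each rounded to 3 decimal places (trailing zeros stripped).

Answer: -10.787 30.045 114

Derivation:
Executing turtle program step by step:
Start: pos=(0,0), heading=0, pen down
RT 254: heading 0 -> 106
FD 17: (0,0) -> (-4.686,16.341) [heading=106, draw]
LT 8: heading 106 -> 114
FD 15: (-4.686,16.341) -> (-10.787,30.045) [heading=114, draw]
Final: pos=(-10.787,30.045), heading=114, 2 segment(s) drawn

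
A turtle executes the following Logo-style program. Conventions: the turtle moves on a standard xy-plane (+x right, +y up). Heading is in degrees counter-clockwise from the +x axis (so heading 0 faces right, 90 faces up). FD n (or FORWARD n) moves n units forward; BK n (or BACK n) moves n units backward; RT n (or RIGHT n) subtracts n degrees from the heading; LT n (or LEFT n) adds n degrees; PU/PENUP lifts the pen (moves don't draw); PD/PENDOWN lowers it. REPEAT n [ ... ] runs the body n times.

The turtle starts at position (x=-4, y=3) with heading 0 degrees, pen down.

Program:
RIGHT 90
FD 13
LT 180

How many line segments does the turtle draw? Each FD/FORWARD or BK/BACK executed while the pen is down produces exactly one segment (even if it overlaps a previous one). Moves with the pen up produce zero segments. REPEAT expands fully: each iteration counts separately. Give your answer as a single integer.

Answer: 1

Derivation:
Executing turtle program step by step:
Start: pos=(-4,3), heading=0, pen down
RT 90: heading 0 -> 270
FD 13: (-4,3) -> (-4,-10) [heading=270, draw]
LT 180: heading 270 -> 90
Final: pos=(-4,-10), heading=90, 1 segment(s) drawn
Segments drawn: 1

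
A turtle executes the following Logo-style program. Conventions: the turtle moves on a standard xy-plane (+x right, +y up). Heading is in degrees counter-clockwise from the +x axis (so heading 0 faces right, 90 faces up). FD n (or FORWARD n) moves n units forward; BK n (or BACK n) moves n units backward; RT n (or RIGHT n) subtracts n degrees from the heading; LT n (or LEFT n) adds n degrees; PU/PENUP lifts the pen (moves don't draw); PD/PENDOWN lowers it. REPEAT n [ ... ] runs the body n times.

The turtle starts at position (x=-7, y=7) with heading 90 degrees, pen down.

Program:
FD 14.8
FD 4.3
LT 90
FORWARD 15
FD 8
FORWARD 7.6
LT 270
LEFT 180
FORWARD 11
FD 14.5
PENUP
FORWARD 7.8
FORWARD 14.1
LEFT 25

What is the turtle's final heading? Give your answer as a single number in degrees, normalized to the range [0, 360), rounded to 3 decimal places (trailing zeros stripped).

Answer: 295

Derivation:
Executing turtle program step by step:
Start: pos=(-7,7), heading=90, pen down
FD 14.8: (-7,7) -> (-7,21.8) [heading=90, draw]
FD 4.3: (-7,21.8) -> (-7,26.1) [heading=90, draw]
LT 90: heading 90 -> 180
FD 15: (-7,26.1) -> (-22,26.1) [heading=180, draw]
FD 8: (-22,26.1) -> (-30,26.1) [heading=180, draw]
FD 7.6: (-30,26.1) -> (-37.6,26.1) [heading=180, draw]
LT 270: heading 180 -> 90
LT 180: heading 90 -> 270
FD 11: (-37.6,26.1) -> (-37.6,15.1) [heading=270, draw]
FD 14.5: (-37.6,15.1) -> (-37.6,0.6) [heading=270, draw]
PU: pen up
FD 7.8: (-37.6,0.6) -> (-37.6,-7.2) [heading=270, move]
FD 14.1: (-37.6,-7.2) -> (-37.6,-21.3) [heading=270, move]
LT 25: heading 270 -> 295
Final: pos=(-37.6,-21.3), heading=295, 7 segment(s) drawn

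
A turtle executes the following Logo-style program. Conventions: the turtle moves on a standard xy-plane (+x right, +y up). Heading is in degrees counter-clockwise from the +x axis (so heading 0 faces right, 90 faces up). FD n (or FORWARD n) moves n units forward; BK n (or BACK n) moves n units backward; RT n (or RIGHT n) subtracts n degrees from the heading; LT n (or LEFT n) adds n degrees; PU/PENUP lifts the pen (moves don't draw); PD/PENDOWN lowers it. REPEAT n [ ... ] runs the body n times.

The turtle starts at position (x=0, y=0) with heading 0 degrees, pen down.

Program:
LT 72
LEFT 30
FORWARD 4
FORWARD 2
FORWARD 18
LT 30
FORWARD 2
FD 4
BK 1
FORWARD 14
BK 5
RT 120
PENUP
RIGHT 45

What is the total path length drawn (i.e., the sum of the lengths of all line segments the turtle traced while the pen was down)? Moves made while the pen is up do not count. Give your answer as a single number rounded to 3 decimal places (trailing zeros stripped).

Executing turtle program step by step:
Start: pos=(0,0), heading=0, pen down
LT 72: heading 0 -> 72
LT 30: heading 72 -> 102
FD 4: (0,0) -> (-0.832,3.913) [heading=102, draw]
FD 2: (-0.832,3.913) -> (-1.247,5.869) [heading=102, draw]
FD 18: (-1.247,5.869) -> (-4.99,23.476) [heading=102, draw]
LT 30: heading 102 -> 132
FD 2: (-4.99,23.476) -> (-6.328,24.962) [heading=132, draw]
FD 4: (-6.328,24.962) -> (-9.005,27.934) [heading=132, draw]
BK 1: (-9.005,27.934) -> (-8.336,27.191) [heading=132, draw]
FD 14: (-8.336,27.191) -> (-17.703,37.595) [heading=132, draw]
BK 5: (-17.703,37.595) -> (-14.358,33.88) [heading=132, draw]
RT 120: heading 132 -> 12
PU: pen up
RT 45: heading 12 -> 327
Final: pos=(-14.358,33.88), heading=327, 8 segment(s) drawn

Segment lengths:
  seg 1: (0,0) -> (-0.832,3.913), length = 4
  seg 2: (-0.832,3.913) -> (-1.247,5.869), length = 2
  seg 3: (-1.247,5.869) -> (-4.99,23.476), length = 18
  seg 4: (-4.99,23.476) -> (-6.328,24.962), length = 2
  seg 5: (-6.328,24.962) -> (-9.005,27.934), length = 4
  seg 6: (-9.005,27.934) -> (-8.336,27.191), length = 1
  seg 7: (-8.336,27.191) -> (-17.703,37.595), length = 14
  seg 8: (-17.703,37.595) -> (-14.358,33.88), length = 5
Total = 50

Answer: 50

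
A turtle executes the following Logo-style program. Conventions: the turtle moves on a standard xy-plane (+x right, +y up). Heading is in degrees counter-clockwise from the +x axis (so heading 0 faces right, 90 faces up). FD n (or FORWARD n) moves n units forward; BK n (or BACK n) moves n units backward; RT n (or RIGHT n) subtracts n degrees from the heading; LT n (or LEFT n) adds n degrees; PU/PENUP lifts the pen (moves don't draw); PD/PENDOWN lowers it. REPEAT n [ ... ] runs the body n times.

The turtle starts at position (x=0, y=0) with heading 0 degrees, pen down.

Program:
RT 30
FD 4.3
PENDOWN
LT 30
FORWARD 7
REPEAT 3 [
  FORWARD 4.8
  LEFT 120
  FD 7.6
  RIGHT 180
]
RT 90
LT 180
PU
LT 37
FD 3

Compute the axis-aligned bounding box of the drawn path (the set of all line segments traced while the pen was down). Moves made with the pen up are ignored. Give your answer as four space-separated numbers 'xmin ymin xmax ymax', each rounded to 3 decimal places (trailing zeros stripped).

Answer: 0 -2.15 23.124 6.857

Derivation:
Executing turtle program step by step:
Start: pos=(0,0), heading=0, pen down
RT 30: heading 0 -> 330
FD 4.3: (0,0) -> (3.724,-2.15) [heading=330, draw]
PD: pen down
LT 30: heading 330 -> 0
FD 7: (3.724,-2.15) -> (10.724,-2.15) [heading=0, draw]
REPEAT 3 [
  -- iteration 1/3 --
  FD 4.8: (10.724,-2.15) -> (15.524,-2.15) [heading=0, draw]
  LT 120: heading 0 -> 120
  FD 7.6: (15.524,-2.15) -> (11.724,4.432) [heading=120, draw]
  RT 180: heading 120 -> 300
  -- iteration 2/3 --
  FD 4.8: (11.724,4.432) -> (14.124,0.275) [heading=300, draw]
  LT 120: heading 300 -> 60
  FD 7.6: (14.124,0.275) -> (17.924,6.857) [heading=60, draw]
  RT 180: heading 60 -> 240
  -- iteration 3/3 --
  FD 4.8: (17.924,6.857) -> (15.524,2.7) [heading=240, draw]
  LT 120: heading 240 -> 0
  FD 7.6: (15.524,2.7) -> (23.124,2.7) [heading=0, draw]
  RT 180: heading 0 -> 180
]
RT 90: heading 180 -> 90
LT 180: heading 90 -> 270
PU: pen up
LT 37: heading 270 -> 307
FD 3: (23.124,2.7) -> (24.929,0.304) [heading=307, move]
Final: pos=(24.929,0.304), heading=307, 8 segment(s) drawn

Segment endpoints: x in {0, 3.724, 10.724, 11.724, 14.124, 15.524, 15.524, 17.924, 23.124}, y in {-2.15, 0, 0.275, 2.7, 4.432, 6.857}
xmin=0, ymin=-2.15, xmax=23.124, ymax=6.857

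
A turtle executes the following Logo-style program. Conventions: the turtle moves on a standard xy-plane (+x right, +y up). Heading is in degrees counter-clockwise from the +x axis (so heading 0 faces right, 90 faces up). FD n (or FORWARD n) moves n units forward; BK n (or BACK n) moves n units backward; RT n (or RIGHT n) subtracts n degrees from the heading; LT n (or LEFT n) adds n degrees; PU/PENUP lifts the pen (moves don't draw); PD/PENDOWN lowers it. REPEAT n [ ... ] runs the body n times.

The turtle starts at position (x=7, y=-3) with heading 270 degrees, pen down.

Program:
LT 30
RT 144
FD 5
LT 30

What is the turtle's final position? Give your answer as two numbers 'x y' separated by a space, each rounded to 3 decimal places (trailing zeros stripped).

Answer: 2.432 -0.966

Derivation:
Executing turtle program step by step:
Start: pos=(7,-3), heading=270, pen down
LT 30: heading 270 -> 300
RT 144: heading 300 -> 156
FD 5: (7,-3) -> (2.432,-0.966) [heading=156, draw]
LT 30: heading 156 -> 186
Final: pos=(2.432,-0.966), heading=186, 1 segment(s) drawn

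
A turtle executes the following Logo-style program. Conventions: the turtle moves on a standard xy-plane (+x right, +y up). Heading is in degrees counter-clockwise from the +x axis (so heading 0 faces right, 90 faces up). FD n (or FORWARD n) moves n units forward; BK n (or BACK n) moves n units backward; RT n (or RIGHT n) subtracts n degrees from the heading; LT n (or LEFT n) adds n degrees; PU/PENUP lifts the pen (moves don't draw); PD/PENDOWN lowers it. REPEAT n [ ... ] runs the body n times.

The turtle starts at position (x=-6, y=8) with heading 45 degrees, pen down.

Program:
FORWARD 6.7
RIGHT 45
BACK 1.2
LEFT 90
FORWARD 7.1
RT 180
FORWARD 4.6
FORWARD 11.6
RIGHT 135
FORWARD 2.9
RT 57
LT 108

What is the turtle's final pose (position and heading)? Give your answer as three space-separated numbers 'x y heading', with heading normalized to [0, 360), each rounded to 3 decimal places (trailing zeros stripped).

Executing turtle program step by step:
Start: pos=(-6,8), heading=45, pen down
FD 6.7: (-6,8) -> (-1.262,12.738) [heading=45, draw]
RT 45: heading 45 -> 0
BK 1.2: (-1.262,12.738) -> (-2.462,12.738) [heading=0, draw]
LT 90: heading 0 -> 90
FD 7.1: (-2.462,12.738) -> (-2.462,19.838) [heading=90, draw]
RT 180: heading 90 -> 270
FD 4.6: (-2.462,19.838) -> (-2.462,15.238) [heading=270, draw]
FD 11.6: (-2.462,15.238) -> (-2.462,3.638) [heading=270, draw]
RT 135: heading 270 -> 135
FD 2.9: (-2.462,3.638) -> (-4.513,5.688) [heading=135, draw]
RT 57: heading 135 -> 78
LT 108: heading 78 -> 186
Final: pos=(-4.513,5.688), heading=186, 6 segment(s) drawn

Answer: -4.513 5.688 186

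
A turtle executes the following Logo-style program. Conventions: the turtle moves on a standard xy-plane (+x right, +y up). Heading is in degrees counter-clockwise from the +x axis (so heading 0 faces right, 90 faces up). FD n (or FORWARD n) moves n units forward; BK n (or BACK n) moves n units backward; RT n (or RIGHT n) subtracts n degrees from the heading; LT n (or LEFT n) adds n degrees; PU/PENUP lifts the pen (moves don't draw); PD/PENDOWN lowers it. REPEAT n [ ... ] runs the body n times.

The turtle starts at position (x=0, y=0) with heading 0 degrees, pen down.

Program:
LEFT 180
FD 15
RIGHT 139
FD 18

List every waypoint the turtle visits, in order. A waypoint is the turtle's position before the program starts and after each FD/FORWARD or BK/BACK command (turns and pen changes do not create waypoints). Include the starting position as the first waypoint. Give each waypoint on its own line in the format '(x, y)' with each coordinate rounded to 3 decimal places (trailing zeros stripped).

Answer: (0, 0)
(-15, 0)
(-1.415, 11.809)

Derivation:
Executing turtle program step by step:
Start: pos=(0,0), heading=0, pen down
LT 180: heading 0 -> 180
FD 15: (0,0) -> (-15,0) [heading=180, draw]
RT 139: heading 180 -> 41
FD 18: (-15,0) -> (-1.415,11.809) [heading=41, draw]
Final: pos=(-1.415,11.809), heading=41, 2 segment(s) drawn
Waypoints (3 total):
(0, 0)
(-15, 0)
(-1.415, 11.809)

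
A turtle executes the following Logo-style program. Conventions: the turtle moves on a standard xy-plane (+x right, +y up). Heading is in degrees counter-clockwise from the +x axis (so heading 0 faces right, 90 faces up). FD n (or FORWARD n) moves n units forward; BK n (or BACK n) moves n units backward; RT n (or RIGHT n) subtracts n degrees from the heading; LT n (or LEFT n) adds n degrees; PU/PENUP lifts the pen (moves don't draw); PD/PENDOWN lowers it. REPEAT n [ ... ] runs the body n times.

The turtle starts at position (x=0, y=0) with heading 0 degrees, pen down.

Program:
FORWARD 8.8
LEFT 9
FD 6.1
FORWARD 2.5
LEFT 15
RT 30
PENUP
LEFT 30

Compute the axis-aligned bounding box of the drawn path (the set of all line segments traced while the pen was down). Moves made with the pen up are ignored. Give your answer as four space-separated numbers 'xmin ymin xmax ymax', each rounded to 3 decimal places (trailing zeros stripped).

Executing turtle program step by step:
Start: pos=(0,0), heading=0, pen down
FD 8.8: (0,0) -> (8.8,0) [heading=0, draw]
LT 9: heading 0 -> 9
FD 6.1: (8.8,0) -> (14.825,0.954) [heading=9, draw]
FD 2.5: (14.825,0.954) -> (17.294,1.345) [heading=9, draw]
LT 15: heading 9 -> 24
RT 30: heading 24 -> 354
PU: pen up
LT 30: heading 354 -> 24
Final: pos=(17.294,1.345), heading=24, 3 segment(s) drawn

Segment endpoints: x in {0, 8.8, 14.825, 17.294}, y in {0, 0.954, 1.345}
xmin=0, ymin=0, xmax=17.294, ymax=1.345

Answer: 0 0 17.294 1.345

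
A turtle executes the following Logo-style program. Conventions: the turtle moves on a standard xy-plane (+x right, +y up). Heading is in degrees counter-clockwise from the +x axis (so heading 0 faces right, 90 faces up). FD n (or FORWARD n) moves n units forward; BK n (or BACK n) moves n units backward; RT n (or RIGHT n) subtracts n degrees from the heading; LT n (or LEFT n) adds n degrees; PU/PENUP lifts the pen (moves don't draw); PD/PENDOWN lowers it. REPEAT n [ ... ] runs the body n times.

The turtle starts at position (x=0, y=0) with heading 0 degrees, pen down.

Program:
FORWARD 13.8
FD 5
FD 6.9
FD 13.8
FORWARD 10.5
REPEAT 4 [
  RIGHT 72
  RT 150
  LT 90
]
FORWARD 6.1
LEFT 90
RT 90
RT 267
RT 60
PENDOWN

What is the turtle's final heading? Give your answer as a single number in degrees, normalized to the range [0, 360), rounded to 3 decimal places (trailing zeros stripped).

Executing turtle program step by step:
Start: pos=(0,0), heading=0, pen down
FD 13.8: (0,0) -> (13.8,0) [heading=0, draw]
FD 5: (13.8,0) -> (18.8,0) [heading=0, draw]
FD 6.9: (18.8,0) -> (25.7,0) [heading=0, draw]
FD 13.8: (25.7,0) -> (39.5,0) [heading=0, draw]
FD 10.5: (39.5,0) -> (50,0) [heading=0, draw]
REPEAT 4 [
  -- iteration 1/4 --
  RT 72: heading 0 -> 288
  RT 150: heading 288 -> 138
  LT 90: heading 138 -> 228
  -- iteration 2/4 --
  RT 72: heading 228 -> 156
  RT 150: heading 156 -> 6
  LT 90: heading 6 -> 96
  -- iteration 3/4 --
  RT 72: heading 96 -> 24
  RT 150: heading 24 -> 234
  LT 90: heading 234 -> 324
  -- iteration 4/4 --
  RT 72: heading 324 -> 252
  RT 150: heading 252 -> 102
  LT 90: heading 102 -> 192
]
FD 6.1: (50,0) -> (44.033,-1.268) [heading=192, draw]
LT 90: heading 192 -> 282
RT 90: heading 282 -> 192
RT 267: heading 192 -> 285
RT 60: heading 285 -> 225
PD: pen down
Final: pos=(44.033,-1.268), heading=225, 6 segment(s) drawn

Answer: 225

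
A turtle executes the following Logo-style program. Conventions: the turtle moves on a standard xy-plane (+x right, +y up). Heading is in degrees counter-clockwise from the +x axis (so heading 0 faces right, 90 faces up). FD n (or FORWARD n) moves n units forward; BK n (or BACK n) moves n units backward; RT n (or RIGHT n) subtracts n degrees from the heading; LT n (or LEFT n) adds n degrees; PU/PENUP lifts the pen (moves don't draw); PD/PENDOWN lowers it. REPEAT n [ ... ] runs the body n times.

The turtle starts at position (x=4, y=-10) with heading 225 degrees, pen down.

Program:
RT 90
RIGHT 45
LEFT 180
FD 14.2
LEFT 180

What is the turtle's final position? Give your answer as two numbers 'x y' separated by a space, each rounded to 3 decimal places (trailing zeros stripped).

Answer: 4 -24.2

Derivation:
Executing turtle program step by step:
Start: pos=(4,-10), heading=225, pen down
RT 90: heading 225 -> 135
RT 45: heading 135 -> 90
LT 180: heading 90 -> 270
FD 14.2: (4,-10) -> (4,-24.2) [heading=270, draw]
LT 180: heading 270 -> 90
Final: pos=(4,-24.2), heading=90, 1 segment(s) drawn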